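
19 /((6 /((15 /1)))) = 95 /2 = 47.50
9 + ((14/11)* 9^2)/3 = 477/11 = 43.36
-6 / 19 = -0.32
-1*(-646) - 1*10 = 636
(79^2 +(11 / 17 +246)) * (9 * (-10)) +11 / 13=-129039113 / 221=-583887.39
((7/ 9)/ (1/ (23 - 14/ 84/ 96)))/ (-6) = -92729/ 31104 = -2.98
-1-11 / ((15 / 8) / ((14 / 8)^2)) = -569 / 30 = -18.97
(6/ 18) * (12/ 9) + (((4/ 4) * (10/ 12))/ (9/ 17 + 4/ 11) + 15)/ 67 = 0.68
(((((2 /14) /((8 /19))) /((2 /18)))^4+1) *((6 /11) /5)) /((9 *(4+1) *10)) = 864870577 /40567296000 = 0.02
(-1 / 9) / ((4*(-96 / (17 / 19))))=17 / 65664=0.00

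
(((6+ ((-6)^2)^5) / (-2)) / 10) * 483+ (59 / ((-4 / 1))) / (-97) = -2832901092587 / 1940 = -1460258295.15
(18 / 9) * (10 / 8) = 5 / 2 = 2.50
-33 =-33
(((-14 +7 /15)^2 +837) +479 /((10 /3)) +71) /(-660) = -1.87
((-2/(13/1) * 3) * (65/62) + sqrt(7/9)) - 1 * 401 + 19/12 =-148763/372 + sqrt(7)/3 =-399.02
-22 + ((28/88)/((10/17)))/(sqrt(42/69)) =-22 + 17 * sqrt(322)/440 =-21.31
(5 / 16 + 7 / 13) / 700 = 177 / 145600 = 0.00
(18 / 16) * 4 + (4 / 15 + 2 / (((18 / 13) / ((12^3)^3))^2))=833211726753630781583 / 30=27773724225121026052.77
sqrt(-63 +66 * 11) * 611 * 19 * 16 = 185744 * sqrt(663) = 4782682.58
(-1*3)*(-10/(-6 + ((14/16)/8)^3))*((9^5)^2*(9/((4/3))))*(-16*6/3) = 5922976672902021120/1572521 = 3766548537604.28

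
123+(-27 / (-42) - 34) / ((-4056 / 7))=998243 / 8112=123.06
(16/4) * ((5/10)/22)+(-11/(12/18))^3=-395299/88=-4492.03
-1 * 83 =-83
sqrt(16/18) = 0.94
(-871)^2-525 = 758116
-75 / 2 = -37.50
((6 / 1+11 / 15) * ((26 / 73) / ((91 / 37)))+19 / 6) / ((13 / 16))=507944 / 99645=5.10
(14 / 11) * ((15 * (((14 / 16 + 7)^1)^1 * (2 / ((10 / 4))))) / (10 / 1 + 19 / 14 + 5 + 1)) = 6.93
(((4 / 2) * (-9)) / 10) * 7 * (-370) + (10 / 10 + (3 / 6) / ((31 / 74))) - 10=4654.19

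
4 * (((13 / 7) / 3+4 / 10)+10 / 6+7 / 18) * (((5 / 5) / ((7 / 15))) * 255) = 329290 / 49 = 6720.20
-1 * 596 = -596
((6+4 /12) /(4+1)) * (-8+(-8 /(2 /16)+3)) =-437 /5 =-87.40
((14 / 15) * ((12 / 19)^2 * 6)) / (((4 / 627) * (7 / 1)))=4752 / 95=50.02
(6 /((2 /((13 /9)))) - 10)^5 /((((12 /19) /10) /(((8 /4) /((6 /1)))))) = -134886415 /4374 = -30838.23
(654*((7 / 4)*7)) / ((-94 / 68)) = -272391 / 47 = -5795.55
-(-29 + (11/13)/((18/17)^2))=118969/4212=28.25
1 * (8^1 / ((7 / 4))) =32 / 7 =4.57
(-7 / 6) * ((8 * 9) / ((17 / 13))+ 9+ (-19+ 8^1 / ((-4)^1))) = -854 / 17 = -50.24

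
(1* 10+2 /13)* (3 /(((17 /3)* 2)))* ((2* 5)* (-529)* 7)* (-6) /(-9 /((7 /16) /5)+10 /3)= -25195212 /4199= -6000.29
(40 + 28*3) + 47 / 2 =295 / 2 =147.50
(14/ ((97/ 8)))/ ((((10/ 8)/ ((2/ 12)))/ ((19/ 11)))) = 4256/ 16005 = 0.27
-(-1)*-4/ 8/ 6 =-1/ 12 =-0.08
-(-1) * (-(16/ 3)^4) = -65536/ 81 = -809.09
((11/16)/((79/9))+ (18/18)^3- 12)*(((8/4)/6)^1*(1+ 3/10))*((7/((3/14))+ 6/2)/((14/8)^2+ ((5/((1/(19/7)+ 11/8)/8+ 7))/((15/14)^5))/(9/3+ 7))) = -2844156048215625/52427344527026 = -54.25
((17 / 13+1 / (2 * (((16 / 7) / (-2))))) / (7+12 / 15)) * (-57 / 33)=-17195 / 89232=-0.19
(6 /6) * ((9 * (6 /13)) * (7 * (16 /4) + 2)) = 1620 /13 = 124.62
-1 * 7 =-7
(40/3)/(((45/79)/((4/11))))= 2528/297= 8.51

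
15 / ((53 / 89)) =1335 / 53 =25.19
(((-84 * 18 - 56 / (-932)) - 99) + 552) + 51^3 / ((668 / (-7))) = -381171425 / 155644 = -2449.00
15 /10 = 3 /2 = 1.50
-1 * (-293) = 293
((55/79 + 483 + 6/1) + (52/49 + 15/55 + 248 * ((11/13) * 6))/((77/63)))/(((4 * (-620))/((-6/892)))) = 0.00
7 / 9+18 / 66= 104 / 99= 1.05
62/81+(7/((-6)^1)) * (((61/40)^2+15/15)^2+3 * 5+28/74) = -461552775713/15344640000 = -30.08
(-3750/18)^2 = 390625/9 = 43402.78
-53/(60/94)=-2491/30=-83.03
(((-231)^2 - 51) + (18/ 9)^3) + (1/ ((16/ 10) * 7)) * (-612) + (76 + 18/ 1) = 747003/ 14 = 53357.36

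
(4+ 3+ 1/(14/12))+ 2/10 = 282/35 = 8.06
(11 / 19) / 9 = 11 / 171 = 0.06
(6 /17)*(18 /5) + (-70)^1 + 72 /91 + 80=12.06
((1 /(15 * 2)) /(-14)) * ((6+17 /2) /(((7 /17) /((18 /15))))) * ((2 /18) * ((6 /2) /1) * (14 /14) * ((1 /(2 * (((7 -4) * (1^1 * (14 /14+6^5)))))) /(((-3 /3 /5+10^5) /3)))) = -493 /22864334271240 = -0.00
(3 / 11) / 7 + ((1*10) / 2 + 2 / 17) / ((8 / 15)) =100893 / 10472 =9.63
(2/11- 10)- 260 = -269.82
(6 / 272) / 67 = 3 / 9112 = 0.00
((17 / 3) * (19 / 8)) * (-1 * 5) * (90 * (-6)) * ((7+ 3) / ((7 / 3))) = 1090125 / 7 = 155732.14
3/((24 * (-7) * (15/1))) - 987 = -829081/840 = -987.00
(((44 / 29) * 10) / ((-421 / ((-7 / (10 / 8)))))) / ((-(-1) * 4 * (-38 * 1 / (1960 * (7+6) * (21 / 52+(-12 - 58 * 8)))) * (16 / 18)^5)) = 27549329550435 / 950153216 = 28994.62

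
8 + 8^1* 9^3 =5840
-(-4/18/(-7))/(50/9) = -1/175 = -0.01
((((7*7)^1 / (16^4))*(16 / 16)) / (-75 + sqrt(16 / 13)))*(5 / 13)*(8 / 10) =-0.00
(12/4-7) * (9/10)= -18/5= -3.60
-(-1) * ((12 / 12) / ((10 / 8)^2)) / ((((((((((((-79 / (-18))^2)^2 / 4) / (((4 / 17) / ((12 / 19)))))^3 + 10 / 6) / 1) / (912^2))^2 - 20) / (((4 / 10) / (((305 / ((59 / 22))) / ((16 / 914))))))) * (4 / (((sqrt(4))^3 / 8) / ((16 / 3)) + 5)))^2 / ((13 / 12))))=0.00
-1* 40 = -40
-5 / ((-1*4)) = 5 / 4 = 1.25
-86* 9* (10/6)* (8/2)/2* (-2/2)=2580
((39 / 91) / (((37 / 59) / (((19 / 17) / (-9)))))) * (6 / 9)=-2242 / 39627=-0.06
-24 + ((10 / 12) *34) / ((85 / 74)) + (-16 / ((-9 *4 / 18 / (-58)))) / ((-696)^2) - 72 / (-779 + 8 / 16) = 136939 / 180612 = 0.76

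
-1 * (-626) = 626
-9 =-9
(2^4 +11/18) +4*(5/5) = 371/18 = 20.61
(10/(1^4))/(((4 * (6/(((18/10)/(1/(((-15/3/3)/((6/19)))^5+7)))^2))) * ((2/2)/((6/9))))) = 59669173238940595201/3967185807360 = 15040680.25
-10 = -10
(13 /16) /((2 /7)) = 91 /32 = 2.84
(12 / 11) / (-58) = -0.02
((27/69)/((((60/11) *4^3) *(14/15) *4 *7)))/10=99/23080960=0.00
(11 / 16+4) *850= 31875 / 8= 3984.38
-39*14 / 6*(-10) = 910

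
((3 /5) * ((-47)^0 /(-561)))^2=1 /874225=0.00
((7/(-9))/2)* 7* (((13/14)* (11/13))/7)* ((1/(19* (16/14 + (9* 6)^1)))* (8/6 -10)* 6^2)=1001/11001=0.09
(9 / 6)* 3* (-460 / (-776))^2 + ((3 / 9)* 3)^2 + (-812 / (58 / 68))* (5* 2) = -9517.42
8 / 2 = 4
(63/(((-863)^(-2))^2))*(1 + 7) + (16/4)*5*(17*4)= 279559155135304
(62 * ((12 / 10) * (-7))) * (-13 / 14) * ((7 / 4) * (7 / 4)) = 59241 / 40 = 1481.02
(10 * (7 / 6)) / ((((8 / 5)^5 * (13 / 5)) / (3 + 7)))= 2734375 / 638976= 4.28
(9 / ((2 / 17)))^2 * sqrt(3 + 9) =23409 * sqrt(3) / 2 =20272.79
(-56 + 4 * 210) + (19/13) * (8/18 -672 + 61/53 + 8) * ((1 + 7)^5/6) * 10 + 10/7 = -6885046146946/130221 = -52872011.02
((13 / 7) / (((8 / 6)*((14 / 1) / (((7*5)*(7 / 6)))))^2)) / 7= 325 / 256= 1.27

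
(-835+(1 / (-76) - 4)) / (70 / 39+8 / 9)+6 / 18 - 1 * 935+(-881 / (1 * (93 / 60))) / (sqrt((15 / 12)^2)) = -3777342133 / 2219352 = -1702.00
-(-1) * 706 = 706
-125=-125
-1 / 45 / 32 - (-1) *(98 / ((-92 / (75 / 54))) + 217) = 793113 / 3680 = 215.52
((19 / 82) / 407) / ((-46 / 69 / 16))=-228 / 16687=-0.01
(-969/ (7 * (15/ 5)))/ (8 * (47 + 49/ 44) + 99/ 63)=-0.12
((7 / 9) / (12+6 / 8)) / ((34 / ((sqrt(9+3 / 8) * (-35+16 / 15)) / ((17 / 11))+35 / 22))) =-0.12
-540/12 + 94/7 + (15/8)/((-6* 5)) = -3543/112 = -31.63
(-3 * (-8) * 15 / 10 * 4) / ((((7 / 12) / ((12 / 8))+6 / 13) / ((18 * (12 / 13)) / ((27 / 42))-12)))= 466560 / 199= 2344.52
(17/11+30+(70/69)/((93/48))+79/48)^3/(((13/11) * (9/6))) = 75730723570056593375/3503067608561664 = 21618.40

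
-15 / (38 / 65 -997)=325 / 21589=0.02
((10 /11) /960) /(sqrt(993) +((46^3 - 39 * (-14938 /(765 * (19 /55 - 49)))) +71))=75582578757027 /7773309406762836095984 - 388035387 * sqrt(993) /3886654703381418047992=0.00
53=53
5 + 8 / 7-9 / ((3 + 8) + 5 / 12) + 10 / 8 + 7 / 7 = 29171 / 3836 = 7.60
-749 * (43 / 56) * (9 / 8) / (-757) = 41409 / 48448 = 0.85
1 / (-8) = -1 / 8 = -0.12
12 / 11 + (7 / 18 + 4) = 5.48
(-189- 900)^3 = -1291467969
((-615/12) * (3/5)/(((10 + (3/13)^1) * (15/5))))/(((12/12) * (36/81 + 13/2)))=-4797/33250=-0.14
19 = 19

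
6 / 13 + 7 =97 / 13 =7.46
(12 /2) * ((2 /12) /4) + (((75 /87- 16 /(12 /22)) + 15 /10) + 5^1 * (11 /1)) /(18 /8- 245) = 45461 /337908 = 0.13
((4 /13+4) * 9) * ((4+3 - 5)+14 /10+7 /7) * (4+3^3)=343728 /65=5288.12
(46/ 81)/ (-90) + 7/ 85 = 4712/ 61965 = 0.08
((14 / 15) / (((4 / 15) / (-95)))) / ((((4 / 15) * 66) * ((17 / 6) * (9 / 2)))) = -3325 / 2244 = -1.48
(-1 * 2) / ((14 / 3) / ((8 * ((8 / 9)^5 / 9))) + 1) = -262144 / 1371101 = -0.19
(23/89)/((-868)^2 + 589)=23/67107157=0.00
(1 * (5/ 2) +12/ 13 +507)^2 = 176119441/ 676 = 260531.72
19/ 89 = 0.21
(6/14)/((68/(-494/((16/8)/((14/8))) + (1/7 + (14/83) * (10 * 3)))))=-2977371/1106224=-2.69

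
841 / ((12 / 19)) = 15979 / 12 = 1331.58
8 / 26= 4 / 13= 0.31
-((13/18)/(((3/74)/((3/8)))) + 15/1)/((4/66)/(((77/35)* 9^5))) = -3717744723/80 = -46471809.04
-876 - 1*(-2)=-874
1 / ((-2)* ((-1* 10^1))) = 1 / 20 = 0.05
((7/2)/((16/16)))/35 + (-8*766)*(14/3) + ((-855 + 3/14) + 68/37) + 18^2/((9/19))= -111756614/3885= -28766.18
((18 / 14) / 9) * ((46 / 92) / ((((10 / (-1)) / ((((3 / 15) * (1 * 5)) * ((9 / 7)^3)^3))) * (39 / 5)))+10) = 20854735477 / 14688712948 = 1.42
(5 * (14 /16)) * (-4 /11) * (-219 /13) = 7665 /286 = 26.80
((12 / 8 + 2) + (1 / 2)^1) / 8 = 1 / 2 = 0.50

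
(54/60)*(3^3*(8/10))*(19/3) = 3078/25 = 123.12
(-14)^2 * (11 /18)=1078 /9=119.78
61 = 61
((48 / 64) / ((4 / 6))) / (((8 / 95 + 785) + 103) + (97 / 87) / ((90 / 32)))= 669465 / 528717056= 0.00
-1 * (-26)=26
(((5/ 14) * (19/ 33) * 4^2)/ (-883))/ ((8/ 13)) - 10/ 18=-343660/ 611919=-0.56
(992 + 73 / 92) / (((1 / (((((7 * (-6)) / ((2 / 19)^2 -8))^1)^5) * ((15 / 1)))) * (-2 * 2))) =-2041175209585066420365 / 136516114989568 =-14951899.34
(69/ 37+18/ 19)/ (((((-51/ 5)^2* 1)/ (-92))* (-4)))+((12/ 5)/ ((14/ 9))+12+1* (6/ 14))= 14.59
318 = 318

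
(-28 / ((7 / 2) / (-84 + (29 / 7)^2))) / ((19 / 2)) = 52400 / 931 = 56.28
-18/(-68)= 9/34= 0.26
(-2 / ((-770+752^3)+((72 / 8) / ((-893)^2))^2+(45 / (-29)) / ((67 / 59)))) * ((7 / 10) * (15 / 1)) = -8649214668281201 / 175149989433254934243854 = -0.00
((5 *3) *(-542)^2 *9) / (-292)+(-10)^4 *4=-6994535 / 73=-95815.55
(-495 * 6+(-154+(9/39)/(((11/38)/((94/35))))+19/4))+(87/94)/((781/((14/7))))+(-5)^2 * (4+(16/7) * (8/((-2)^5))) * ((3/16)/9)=-208124430487/66806740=-3115.32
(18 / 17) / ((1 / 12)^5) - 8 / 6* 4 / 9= 120932080 / 459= 263468.58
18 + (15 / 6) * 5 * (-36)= -432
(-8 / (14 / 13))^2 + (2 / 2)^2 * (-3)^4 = 6673 / 49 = 136.18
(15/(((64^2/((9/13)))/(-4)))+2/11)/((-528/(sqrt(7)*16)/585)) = -8.05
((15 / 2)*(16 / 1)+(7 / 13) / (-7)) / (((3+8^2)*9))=1559 / 7839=0.20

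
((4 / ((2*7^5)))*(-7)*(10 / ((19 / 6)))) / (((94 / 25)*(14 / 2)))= -1500 / 15008651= -0.00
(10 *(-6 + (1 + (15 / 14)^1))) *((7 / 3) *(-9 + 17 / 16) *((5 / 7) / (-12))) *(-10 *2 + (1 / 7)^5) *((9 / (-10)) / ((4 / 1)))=-11739654575 / 60236288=-194.89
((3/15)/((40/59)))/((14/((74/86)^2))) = 80771/5177200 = 0.02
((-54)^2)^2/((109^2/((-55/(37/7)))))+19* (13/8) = -26080832021/3516776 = -7416.12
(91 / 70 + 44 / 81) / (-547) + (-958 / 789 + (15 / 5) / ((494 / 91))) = -0.66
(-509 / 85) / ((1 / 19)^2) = -183749 / 85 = -2161.75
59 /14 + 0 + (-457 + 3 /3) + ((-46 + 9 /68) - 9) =-241167 /476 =-506.65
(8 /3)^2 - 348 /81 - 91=-2381 /27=-88.19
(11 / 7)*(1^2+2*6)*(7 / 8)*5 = 715 / 8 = 89.38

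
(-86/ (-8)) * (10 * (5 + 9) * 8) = 12040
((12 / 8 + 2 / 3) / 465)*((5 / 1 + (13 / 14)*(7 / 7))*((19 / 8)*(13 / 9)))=266513 / 2812320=0.09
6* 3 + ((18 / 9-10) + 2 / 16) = 81 / 8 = 10.12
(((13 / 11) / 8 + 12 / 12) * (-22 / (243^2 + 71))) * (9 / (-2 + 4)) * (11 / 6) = -3333 / 945920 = -0.00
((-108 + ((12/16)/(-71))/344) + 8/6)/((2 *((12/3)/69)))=-719042767/781568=-920.00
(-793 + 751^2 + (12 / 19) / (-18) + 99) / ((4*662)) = 32108497 / 150936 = 212.73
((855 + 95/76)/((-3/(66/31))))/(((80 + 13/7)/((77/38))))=-20306825/1349988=-15.04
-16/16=-1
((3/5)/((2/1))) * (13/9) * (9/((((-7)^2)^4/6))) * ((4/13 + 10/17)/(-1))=-1782/490008085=-0.00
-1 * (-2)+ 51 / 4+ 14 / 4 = 73 / 4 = 18.25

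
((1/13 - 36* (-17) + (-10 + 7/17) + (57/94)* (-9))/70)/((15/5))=12402727/4362540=2.84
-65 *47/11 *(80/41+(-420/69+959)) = -2750835035/10373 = -265191.85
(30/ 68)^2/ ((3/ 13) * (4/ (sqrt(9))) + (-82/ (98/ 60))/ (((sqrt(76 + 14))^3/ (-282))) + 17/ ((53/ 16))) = -15694446529125/ 3636949249717688 + 30256592163525 * sqrt(10)/ 7273898499435376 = 0.01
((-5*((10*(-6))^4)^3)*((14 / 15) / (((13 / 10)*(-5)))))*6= 121899810816000000000000 / 13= 9376908524307692307692.31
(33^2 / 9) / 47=2.57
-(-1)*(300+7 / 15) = 300.47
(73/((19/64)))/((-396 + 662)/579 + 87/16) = 43281408/1037951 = 41.70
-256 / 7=-36.57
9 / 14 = 0.64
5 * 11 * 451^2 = 11187055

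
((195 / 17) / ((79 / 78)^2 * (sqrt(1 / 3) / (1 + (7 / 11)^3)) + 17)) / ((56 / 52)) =394419647664001440 / 629032523105265377-107232113318281380 * sqrt(3) / 10693552892789511409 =0.61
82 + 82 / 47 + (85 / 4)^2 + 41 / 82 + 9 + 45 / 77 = 31580355 / 57904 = 545.39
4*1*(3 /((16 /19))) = 57 /4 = 14.25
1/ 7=0.14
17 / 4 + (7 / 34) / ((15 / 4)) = 4391 / 1020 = 4.30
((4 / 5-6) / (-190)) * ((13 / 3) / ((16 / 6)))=169 / 3800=0.04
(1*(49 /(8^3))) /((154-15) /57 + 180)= 2793 /5324288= 0.00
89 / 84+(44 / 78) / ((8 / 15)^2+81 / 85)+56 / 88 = 122334143 / 56852796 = 2.15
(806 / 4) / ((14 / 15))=6045 / 28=215.89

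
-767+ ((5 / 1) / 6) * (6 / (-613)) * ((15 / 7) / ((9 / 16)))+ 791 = 23.97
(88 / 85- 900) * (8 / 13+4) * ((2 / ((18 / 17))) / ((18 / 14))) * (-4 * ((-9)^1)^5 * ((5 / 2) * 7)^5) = -30719816427431250 / 13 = -2363062802110096.15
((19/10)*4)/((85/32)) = 1216/425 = 2.86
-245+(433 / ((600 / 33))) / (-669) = -32785763 / 133800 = -245.04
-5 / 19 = -0.26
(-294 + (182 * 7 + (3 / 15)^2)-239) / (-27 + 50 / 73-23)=-676199 / 45000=-15.03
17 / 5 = 3.40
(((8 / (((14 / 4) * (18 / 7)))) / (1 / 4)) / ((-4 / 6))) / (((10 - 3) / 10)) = -160 / 21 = -7.62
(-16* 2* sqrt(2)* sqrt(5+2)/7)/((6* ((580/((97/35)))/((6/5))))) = -776* sqrt(14)/177625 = -0.02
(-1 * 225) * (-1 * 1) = 225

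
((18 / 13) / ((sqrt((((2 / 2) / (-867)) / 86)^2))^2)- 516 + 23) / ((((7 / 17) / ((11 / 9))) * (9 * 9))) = 18713248348421 / 66339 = 282085173.86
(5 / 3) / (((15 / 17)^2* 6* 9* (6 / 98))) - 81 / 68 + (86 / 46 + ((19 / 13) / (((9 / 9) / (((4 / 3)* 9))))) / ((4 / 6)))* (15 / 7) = 93123804227 / 1556312940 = 59.84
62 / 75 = 0.83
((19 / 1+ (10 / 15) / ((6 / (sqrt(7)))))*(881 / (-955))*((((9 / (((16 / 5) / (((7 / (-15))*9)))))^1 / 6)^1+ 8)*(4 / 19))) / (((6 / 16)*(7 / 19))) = -3230627 / 20055 - 170033*sqrt(7) / 180495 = -163.58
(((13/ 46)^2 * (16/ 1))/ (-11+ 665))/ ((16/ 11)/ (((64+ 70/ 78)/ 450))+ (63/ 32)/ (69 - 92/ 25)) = 21380106176/ 110689071834375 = 0.00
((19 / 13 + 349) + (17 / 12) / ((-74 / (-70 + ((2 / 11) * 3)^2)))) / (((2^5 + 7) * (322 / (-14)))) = -245698501 / 626475564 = -0.39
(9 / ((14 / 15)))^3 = 2460375 / 2744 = 896.64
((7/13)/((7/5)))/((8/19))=95/104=0.91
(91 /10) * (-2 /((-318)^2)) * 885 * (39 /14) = -9971 /22472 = -0.44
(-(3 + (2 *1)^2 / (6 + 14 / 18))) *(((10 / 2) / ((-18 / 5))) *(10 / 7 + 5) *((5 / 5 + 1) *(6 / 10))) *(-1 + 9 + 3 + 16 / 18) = 195275 / 427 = 457.32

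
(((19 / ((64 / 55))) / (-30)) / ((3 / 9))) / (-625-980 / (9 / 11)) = 0.00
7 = 7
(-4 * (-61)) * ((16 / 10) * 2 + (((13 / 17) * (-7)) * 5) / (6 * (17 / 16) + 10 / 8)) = -6432 / 85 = -75.67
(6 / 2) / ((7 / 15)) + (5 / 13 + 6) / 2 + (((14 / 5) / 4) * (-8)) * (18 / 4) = -14177 / 910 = -15.58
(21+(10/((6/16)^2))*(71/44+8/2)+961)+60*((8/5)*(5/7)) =1004686/693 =1449.76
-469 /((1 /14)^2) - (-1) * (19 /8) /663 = -487564877 /5304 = -91924.00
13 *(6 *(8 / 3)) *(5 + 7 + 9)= 4368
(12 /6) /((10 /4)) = 0.80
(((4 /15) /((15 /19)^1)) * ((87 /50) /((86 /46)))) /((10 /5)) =12673 /80625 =0.16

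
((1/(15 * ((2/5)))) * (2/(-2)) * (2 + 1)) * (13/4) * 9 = -117/8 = -14.62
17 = 17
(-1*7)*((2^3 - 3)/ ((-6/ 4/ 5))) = 350/ 3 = 116.67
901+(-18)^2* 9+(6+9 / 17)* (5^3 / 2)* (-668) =-4569361 / 17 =-268785.94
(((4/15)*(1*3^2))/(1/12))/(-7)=-4.11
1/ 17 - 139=-2362/ 17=-138.94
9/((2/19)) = 171/2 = 85.50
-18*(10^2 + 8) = -1944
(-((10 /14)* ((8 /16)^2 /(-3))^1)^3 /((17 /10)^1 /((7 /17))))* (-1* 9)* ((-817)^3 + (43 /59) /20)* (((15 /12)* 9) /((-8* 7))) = -50366.94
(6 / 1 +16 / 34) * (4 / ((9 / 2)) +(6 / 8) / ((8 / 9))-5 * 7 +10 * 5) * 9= 974.43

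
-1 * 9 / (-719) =9 / 719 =0.01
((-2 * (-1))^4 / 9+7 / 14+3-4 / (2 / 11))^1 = -301 / 18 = -16.72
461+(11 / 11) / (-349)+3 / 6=322125 / 698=461.50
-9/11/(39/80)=-1.68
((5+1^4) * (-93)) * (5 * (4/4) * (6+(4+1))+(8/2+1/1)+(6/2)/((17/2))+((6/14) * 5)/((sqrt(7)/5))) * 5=-2862540/17- 209250 * sqrt(7)/49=-179683.14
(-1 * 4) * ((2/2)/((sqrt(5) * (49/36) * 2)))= -72 * sqrt(5)/245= -0.66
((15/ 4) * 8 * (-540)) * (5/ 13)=-81000/ 13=-6230.77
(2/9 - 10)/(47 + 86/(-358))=-7876/37665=-0.21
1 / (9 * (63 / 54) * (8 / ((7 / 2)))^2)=7 / 384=0.02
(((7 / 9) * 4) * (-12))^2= 12544 / 9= 1393.78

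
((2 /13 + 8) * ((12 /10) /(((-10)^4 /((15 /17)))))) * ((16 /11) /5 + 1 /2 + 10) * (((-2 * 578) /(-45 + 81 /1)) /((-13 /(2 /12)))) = 1069487 /278850000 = 0.00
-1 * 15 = -15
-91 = -91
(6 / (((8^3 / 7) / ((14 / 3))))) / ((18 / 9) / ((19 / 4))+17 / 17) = 0.27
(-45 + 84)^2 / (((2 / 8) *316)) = 1521 / 79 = 19.25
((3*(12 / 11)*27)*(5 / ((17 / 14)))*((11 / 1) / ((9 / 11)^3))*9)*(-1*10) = -11180400 / 17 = -657670.59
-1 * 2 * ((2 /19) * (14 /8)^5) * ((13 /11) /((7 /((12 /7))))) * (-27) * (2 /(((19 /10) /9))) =16253055 /63536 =255.81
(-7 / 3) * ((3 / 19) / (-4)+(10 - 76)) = 11711 / 76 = 154.09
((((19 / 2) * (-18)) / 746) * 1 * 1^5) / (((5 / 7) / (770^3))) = -54647000100 / 373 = -146506702.68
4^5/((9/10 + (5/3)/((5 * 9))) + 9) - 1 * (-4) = 287212/2683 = 107.05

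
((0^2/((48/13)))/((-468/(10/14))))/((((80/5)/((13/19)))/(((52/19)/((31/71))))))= 0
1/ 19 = 0.05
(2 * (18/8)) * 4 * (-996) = -17928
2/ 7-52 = -362/ 7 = -51.71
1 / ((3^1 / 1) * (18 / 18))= 1 / 3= 0.33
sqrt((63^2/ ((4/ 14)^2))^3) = 85766121/ 8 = 10720765.12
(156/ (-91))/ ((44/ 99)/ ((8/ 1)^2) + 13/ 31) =-53568/ 13321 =-4.02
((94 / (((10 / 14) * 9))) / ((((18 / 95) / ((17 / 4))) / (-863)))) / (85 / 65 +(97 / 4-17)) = -1192209473 / 36045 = -33075.59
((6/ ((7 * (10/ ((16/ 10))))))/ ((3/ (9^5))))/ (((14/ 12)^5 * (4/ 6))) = 5509980288/ 2941225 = 1873.36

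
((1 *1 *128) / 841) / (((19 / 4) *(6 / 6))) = 512 / 15979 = 0.03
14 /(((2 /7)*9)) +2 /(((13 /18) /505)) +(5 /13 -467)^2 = 333302545 /1521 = 219133.82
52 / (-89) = -52 / 89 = -0.58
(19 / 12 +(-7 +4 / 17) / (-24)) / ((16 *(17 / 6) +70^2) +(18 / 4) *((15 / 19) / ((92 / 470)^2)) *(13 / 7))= 53541677 / 146901951097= 0.00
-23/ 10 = -2.30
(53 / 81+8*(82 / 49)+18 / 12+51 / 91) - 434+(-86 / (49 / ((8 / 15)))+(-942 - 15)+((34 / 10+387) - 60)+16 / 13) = -538777303 / 515970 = -1044.20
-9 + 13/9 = -7.56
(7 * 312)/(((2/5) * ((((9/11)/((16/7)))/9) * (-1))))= -137280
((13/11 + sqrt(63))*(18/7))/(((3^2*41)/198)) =468/287 + 1188*sqrt(7)/287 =12.58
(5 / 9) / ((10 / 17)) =17 / 18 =0.94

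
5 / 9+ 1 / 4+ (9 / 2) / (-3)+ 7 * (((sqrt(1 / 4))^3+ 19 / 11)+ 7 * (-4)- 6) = -178777 / 792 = -225.73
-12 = -12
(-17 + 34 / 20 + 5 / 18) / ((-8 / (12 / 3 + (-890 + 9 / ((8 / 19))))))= -1168973 / 720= -1623.57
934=934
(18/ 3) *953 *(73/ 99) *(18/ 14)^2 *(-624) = -2344197024/ 539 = -4349159.60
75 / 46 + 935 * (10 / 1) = 9351.63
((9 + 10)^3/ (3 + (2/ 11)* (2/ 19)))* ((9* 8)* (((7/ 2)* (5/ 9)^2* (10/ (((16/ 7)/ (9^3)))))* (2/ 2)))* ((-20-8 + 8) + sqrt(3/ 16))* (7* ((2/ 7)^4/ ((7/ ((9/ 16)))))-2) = 695680050903750/ 30919-69568005090375* sqrt(3)/ 247352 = 22012941426.92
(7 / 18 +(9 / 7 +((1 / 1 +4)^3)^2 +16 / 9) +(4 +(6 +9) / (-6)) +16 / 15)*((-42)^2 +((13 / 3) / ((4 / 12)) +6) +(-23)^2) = 3794586184 / 105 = 36138916.04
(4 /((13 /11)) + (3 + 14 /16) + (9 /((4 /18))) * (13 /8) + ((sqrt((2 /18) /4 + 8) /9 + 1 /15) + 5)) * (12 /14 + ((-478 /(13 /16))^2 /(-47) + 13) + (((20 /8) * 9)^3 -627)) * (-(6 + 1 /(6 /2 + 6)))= -5256303179592113 /3211767936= -1636576.27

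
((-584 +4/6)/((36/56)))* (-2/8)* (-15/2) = -30625/18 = -1701.39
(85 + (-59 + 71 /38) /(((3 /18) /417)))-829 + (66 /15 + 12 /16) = -143682.06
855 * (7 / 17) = 5985 / 17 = 352.06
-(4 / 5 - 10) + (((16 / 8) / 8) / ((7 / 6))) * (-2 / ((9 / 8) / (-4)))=1126 / 105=10.72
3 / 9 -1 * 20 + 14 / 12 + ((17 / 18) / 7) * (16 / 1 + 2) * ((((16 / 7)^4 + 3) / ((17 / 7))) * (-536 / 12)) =-19760563 / 14406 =-1371.69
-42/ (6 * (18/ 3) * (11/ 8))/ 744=-7/ 6138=-0.00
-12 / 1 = -12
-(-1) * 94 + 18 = 112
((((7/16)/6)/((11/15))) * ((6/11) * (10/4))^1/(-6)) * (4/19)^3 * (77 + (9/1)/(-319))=-4296950/264750541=-0.02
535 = 535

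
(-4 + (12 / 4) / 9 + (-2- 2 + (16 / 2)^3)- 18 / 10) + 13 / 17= 128341 / 255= 503.30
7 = 7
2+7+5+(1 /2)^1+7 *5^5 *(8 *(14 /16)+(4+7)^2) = 5600029 /2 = 2800014.50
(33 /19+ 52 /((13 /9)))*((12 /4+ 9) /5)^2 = 103248 /475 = 217.36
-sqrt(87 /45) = -sqrt(435) /15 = -1.39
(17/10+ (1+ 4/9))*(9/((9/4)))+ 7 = 881/45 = 19.58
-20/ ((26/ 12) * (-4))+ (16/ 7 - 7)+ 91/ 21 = 526/ 273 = 1.93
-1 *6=-6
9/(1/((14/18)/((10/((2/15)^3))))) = 28/16875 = 0.00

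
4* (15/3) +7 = 27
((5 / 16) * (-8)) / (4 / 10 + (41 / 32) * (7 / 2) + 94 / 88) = -8800 / 20953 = -0.42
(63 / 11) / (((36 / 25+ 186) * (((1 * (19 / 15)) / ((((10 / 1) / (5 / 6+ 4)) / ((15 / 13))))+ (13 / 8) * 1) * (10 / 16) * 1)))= 655200 / 31245467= 0.02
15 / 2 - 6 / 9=6.83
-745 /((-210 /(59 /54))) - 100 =-218009 /2268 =-96.12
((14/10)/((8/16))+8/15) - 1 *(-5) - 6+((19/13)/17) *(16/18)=2.41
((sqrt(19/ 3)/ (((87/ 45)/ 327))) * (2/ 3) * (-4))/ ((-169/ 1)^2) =-4360 * sqrt(57)/ 828269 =-0.04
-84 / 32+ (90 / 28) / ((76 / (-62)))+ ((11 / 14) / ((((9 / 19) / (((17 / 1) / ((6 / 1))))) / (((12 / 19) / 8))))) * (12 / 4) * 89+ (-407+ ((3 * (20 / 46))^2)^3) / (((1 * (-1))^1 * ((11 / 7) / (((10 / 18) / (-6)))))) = 410072103756736 / 5847565651389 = 70.13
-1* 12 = -12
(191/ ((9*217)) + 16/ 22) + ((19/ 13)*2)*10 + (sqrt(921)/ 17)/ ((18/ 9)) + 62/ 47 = sqrt(921)/ 34 + 411831653/ 13126113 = 32.27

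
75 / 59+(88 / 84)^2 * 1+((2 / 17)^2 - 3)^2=24525627362 / 2173132899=11.29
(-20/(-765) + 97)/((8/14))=103915/612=169.80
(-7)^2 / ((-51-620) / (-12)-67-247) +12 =36576 / 3097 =11.81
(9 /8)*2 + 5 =29 /4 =7.25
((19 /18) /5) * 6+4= 79 /15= 5.27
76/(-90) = -38/45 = -0.84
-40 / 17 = -2.35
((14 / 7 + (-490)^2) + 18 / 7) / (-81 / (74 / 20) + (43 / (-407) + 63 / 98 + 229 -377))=-1417.76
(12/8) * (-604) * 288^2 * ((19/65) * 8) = -11422384128/65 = -175728986.58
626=626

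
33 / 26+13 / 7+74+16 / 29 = 409985 / 5278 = 77.68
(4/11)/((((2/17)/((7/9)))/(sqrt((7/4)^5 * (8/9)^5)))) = 46648 * sqrt(14)/24057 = 7.26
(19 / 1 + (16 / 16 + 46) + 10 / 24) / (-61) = -797 / 732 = -1.09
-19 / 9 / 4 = -19 / 36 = -0.53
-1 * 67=-67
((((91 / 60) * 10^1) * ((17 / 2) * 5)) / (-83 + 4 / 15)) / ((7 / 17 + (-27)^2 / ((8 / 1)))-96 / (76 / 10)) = -1469650 / 14884043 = -0.10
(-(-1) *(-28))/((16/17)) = -119/4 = -29.75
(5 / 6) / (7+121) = 5 / 768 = 0.01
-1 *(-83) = 83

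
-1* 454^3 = -93576664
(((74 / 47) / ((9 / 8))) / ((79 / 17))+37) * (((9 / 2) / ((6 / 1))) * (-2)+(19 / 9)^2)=597070147 / 5413554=110.29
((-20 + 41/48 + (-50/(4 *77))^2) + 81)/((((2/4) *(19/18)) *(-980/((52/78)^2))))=-0.05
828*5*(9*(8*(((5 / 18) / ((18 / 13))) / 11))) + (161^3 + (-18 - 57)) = 45965066 / 11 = 4178642.36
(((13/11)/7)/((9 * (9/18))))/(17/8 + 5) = 208/39501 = 0.01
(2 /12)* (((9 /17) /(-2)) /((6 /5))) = -5 /136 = -0.04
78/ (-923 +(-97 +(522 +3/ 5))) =-130/ 829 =-0.16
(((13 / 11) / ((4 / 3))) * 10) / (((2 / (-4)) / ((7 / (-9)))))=455 / 33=13.79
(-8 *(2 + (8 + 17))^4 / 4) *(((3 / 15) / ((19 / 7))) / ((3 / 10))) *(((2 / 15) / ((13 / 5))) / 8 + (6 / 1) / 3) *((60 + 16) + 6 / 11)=-108934894278 / 2717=-40093814.60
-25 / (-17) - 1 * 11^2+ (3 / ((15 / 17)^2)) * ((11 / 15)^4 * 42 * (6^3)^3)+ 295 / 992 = 124289184187439439 / 263500000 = 471685708.49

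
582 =582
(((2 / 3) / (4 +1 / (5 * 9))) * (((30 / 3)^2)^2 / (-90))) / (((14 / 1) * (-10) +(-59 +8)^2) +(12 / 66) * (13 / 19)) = -3344 / 446889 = -0.01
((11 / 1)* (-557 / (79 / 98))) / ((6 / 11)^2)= -36326983 / 1422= -25546.40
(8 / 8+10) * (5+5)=110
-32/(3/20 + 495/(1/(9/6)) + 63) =-640/16113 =-0.04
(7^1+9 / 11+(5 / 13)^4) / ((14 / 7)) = 2463121 / 628342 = 3.92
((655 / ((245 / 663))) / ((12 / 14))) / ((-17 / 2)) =-1703 / 7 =-243.29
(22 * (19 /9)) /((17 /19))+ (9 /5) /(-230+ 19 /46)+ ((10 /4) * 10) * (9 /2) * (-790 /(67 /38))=-27257265960394 /541304055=-50354.82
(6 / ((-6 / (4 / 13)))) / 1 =-0.31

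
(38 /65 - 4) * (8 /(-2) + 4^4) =-55944 /65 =-860.68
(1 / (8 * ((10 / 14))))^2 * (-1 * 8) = -0.24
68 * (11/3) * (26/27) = 19448/81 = 240.10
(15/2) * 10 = 75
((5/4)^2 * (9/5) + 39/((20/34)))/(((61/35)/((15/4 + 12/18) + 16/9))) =2876923/11712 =245.64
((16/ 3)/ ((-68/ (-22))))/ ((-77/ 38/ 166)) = -50464/ 357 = -141.36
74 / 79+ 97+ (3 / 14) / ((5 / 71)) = 558417 / 5530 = 100.98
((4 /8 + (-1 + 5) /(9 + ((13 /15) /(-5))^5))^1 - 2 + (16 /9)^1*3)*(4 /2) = 8.56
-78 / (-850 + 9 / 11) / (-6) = -143 / 9341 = -0.02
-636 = -636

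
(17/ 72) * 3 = 17/ 24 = 0.71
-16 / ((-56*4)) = 1 / 14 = 0.07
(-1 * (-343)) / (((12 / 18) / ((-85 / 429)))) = -29155 / 286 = -101.94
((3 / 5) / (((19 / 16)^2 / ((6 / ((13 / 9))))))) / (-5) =-41472 / 117325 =-0.35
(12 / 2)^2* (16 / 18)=32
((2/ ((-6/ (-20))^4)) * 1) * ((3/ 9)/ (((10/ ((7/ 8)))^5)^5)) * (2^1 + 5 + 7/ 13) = 65712362363534280139543/ 29835911438770418460131328000000000000000000000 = 0.00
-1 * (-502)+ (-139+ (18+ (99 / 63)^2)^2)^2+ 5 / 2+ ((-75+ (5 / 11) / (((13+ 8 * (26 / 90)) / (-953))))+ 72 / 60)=78800.08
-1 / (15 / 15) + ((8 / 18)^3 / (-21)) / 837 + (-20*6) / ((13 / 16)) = -24768753421 / 166577229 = -148.69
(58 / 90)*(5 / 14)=29 / 126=0.23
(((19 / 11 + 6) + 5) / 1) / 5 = 28 / 11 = 2.55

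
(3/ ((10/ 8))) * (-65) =-156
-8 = -8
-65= -65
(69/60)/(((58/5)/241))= 5543/232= 23.89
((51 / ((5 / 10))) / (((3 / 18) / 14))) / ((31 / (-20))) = -171360 / 31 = -5527.74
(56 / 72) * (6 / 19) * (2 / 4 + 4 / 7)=0.26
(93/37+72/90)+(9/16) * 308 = 130657/740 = 176.56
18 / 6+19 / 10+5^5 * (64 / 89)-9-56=1946511 / 890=2187.09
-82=-82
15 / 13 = 1.15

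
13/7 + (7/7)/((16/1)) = 215/112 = 1.92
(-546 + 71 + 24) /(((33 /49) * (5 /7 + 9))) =-14063 /204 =-68.94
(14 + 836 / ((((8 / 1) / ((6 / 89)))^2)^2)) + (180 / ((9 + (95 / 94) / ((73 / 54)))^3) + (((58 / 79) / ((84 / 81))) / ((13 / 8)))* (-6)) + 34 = 85451242619769110380661089 / 1874738270343859934255424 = 45.58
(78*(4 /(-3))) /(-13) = 8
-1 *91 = -91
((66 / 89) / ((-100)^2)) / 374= 0.00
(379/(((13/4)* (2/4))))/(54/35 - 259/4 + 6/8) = -53060/14209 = -3.73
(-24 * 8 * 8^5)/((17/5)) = -31457280/17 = -1850428.24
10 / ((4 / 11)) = 27.50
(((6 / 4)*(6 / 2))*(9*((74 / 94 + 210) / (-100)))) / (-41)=802467 / 385400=2.08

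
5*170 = 850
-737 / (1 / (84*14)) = -866712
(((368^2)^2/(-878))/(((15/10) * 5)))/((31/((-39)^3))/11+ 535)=-997232755064832/191564390845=-5205.73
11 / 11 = 1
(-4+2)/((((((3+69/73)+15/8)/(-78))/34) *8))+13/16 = 2079753/18128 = 114.73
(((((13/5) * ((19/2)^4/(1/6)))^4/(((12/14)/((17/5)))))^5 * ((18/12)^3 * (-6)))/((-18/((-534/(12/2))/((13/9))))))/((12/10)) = -2401702270376206488930998465963591651970318095226765143957849190369918835955873401955732706160256211006985503135583517495203187014967184039007683/35184372088832000000000000000000000000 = -68260484066974143187593380000000000000000000000000000000000000000000000000000000000000000000000000000000000.00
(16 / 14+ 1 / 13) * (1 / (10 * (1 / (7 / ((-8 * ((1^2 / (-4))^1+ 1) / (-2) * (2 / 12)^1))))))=111 / 65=1.71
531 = 531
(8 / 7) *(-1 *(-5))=40 / 7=5.71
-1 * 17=-17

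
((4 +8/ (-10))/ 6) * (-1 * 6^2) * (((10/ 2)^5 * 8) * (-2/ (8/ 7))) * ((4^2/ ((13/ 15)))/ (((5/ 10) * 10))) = 40320000/ 13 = 3101538.46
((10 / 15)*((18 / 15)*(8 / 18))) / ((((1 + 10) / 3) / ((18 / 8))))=0.22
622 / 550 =311 / 275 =1.13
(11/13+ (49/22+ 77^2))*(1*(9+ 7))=13572584/143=94913.17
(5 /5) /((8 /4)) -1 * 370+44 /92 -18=-17803 /46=-387.02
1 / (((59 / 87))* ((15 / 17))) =493 / 295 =1.67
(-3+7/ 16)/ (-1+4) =-41/ 48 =-0.85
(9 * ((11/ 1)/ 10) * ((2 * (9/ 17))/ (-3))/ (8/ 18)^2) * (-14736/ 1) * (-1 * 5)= -22156497/ 17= -1303323.35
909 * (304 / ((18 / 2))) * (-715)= -21953360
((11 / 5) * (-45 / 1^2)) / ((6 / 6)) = -99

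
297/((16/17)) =315.56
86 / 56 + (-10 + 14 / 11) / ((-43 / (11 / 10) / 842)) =1140893 / 6020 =189.52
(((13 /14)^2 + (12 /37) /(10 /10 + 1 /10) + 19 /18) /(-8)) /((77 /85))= -135027685 /442255968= -0.31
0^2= 0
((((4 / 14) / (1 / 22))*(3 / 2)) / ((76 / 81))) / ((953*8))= 2673 / 2027984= 0.00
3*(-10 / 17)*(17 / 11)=-30 / 11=-2.73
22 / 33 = 2 / 3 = 0.67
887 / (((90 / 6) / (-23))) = -20401 / 15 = -1360.07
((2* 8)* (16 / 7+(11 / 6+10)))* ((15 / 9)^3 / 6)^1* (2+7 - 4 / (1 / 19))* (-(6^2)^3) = 3814176000 / 7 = 544882285.71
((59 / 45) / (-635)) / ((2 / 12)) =-0.01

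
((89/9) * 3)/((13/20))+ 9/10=18151/390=46.54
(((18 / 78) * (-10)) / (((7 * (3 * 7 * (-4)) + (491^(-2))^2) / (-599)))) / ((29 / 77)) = -80420129993370090 / 12883819884807859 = -6.24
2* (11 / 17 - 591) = -20072 / 17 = -1180.71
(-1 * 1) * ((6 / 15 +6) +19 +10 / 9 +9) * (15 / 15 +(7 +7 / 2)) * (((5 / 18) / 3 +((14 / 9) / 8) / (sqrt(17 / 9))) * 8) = -15134 * sqrt(17) / 135 -73508 / 243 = -764.72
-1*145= -145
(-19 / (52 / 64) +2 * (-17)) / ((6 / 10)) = -3730 / 39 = -95.64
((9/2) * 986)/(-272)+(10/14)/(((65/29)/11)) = -18647/1456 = -12.81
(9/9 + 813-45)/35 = 769/35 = 21.97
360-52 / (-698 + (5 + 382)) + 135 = 153997 / 311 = 495.17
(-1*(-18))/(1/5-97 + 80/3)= -135/526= -0.26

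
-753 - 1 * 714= -1467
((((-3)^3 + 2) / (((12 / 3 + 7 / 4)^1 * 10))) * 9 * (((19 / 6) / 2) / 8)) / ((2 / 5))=-1425 / 736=-1.94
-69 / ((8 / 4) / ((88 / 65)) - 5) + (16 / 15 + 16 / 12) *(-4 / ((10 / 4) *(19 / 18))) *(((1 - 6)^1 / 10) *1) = 315204 / 14725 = 21.41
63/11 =5.73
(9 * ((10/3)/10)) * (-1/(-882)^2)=-0.00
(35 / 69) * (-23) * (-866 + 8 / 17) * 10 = 5149900 / 51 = 100978.43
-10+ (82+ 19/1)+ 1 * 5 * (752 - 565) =1026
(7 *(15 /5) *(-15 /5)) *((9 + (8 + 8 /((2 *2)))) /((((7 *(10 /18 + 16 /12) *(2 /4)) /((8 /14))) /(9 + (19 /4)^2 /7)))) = -2106891 /1666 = -1264.64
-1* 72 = -72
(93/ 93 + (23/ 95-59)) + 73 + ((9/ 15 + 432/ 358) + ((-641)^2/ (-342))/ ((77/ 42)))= -71634260/ 112233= -638.26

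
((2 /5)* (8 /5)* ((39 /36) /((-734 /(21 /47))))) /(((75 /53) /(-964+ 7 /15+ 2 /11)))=1533260638 /5336409375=0.29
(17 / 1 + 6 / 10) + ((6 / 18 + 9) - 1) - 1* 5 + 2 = 344 / 15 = 22.93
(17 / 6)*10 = 28.33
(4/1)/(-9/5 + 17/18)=-360/77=-4.68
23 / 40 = 0.58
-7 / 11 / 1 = -7 / 11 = -0.64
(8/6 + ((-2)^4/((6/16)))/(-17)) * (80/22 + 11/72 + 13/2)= -40745/3366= -12.10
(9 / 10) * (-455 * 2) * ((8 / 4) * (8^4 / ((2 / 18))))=-60383232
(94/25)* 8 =752/25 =30.08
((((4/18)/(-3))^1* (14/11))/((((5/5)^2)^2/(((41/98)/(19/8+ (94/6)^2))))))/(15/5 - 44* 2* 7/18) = 0.00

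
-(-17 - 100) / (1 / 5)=585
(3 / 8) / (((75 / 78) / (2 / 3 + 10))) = 104 / 25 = 4.16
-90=-90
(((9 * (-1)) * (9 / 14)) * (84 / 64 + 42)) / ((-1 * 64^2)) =8019 / 131072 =0.06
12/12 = 1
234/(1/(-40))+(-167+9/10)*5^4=-226345/2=-113172.50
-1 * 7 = -7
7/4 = 1.75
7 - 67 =-60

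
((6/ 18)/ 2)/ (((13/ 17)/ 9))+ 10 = 311/ 26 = 11.96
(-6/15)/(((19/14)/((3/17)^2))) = -252/27455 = -0.01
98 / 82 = 49 / 41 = 1.20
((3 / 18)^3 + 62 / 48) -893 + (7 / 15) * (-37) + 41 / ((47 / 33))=-5584762 / 6345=-880.18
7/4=1.75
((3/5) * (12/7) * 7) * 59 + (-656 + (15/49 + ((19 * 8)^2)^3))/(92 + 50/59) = 132828574770.23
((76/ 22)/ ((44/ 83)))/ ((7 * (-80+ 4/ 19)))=-29963/ 2568104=-0.01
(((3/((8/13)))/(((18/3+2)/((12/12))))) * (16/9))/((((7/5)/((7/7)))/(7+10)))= 1105/84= 13.15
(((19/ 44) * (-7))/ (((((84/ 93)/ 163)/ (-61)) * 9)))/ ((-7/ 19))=-111272113/ 11088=-10035.36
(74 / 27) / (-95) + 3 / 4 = 7399 / 10260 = 0.72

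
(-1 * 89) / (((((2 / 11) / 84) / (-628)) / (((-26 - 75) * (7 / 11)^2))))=-11617599336 / 11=-1056145394.18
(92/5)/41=92/205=0.45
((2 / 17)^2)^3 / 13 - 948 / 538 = -148735682962 / 84409078793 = -1.76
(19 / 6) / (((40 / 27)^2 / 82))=189297 / 1600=118.31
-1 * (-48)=48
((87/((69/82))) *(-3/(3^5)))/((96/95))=-112955/89424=-1.26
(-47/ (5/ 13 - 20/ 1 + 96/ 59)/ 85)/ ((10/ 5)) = 0.02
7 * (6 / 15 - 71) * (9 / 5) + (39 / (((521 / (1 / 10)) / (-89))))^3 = -125844070211271 / 141420761000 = -889.86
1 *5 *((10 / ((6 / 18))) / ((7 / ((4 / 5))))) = 120 / 7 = 17.14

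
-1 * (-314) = 314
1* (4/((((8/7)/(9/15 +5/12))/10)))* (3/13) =427/52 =8.21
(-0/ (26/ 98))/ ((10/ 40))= 0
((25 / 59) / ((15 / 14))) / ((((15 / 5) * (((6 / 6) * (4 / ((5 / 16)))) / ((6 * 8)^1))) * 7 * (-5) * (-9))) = 5 / 3186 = 0.00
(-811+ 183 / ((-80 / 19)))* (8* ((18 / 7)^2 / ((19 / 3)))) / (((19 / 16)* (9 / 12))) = -708725376 / 88445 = -8013.18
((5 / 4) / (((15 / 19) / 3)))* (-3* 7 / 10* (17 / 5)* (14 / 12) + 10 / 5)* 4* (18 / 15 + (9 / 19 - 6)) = 260163 / 500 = 520.33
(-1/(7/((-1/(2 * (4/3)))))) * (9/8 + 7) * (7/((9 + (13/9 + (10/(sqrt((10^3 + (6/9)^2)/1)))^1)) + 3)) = 478011105/2108074624 - 236925 * sqrt(2251)/2108074624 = 0.22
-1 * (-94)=94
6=6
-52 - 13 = -65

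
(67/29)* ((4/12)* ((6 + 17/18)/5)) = 1675/1566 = 1.07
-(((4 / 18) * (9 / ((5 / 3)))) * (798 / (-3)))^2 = -2547216 / 25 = -101888.64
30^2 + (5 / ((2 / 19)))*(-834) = -38715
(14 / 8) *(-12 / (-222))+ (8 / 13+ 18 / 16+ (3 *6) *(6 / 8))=59009 / 3848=15.33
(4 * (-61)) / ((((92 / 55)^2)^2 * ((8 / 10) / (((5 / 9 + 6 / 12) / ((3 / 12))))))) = -53027871875 / 322376832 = -164.49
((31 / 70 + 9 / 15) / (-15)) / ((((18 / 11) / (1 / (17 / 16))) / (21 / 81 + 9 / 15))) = -372592 / 10843875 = -0.03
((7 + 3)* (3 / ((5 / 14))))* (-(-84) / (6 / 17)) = 19992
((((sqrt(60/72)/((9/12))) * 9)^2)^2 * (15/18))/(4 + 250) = 6000/127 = 47.24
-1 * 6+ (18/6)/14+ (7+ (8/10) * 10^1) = 129/14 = 9.21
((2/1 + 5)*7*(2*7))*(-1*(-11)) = 7546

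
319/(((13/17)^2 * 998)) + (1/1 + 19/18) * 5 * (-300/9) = -1557634343/4553874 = -342.05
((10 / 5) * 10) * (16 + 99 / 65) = 4556 / 13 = 350.46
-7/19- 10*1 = -197/19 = -10.37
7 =7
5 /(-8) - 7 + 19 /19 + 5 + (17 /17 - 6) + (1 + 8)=19 /8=2.38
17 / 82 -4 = -311 / 82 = -3.79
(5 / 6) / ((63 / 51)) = 0.67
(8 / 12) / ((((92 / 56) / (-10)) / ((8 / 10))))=-224 / 69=-3.25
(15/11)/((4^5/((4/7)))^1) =15/19712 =0.00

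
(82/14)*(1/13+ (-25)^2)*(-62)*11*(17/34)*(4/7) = -454438424/637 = -713404.12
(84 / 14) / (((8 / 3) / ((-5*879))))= -39555 / 4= -9888.75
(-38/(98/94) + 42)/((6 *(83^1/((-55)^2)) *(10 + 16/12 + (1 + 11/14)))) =822800/320131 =2.57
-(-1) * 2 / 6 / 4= 1 / 12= 0.08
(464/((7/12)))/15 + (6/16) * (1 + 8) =15793/280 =56.40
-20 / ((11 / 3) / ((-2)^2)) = -240 / 11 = -21.82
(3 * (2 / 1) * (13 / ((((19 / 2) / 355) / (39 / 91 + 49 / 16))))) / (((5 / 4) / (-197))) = -213287763 / 133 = -1603667.39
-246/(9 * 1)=-82/3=-27.33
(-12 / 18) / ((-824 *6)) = 0.00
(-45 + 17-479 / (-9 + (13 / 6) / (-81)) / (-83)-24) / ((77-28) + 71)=-9583543 / 21847260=-0.44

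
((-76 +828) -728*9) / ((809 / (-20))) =116000 / 809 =143.39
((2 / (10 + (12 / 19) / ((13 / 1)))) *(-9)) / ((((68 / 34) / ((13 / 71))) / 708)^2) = -47079592092 / 6255881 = -7525.65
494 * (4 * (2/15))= 3952/15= 263.47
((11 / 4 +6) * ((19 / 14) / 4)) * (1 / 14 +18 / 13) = 25175 / 5824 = 4.32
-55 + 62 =7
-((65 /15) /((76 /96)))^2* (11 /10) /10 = -29744 /9025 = -3.30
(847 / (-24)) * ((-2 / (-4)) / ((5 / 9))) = -2541 / 80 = -31.76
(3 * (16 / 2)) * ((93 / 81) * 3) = 248 / 3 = 82.67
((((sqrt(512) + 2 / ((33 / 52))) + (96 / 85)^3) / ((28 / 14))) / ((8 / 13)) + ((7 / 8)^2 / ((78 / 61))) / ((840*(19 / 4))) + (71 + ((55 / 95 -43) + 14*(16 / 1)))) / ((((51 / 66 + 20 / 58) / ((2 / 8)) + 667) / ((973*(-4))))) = -1592.20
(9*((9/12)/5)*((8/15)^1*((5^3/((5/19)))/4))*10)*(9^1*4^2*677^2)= 56429466480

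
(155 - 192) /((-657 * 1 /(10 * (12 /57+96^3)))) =6219695560 /12483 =498253.27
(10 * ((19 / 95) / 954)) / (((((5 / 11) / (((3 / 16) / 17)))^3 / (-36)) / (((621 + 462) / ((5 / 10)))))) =-38919771 / 16664896000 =-0.00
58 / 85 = 0.68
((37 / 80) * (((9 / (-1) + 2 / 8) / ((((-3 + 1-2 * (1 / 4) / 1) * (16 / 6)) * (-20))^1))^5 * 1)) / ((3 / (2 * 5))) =-0.00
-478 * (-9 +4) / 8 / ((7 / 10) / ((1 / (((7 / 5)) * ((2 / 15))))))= 448125 / 196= 2286.35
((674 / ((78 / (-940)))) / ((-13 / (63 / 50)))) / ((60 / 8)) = 443492 / 4225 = 104.97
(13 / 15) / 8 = 13 / 120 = 0.11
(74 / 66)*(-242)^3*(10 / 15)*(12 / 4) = -95342192 / 3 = -31780730.67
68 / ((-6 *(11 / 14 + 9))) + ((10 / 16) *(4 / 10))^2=-7205 / 6576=-1.10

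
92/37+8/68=1638/629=2.60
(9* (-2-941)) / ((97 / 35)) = -297045 / 97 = -3062.32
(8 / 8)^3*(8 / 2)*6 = 24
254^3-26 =16387038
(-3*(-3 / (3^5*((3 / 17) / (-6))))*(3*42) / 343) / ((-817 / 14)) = 136 / 17157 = 0.01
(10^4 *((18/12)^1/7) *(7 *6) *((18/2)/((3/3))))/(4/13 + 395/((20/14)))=7020000/2399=2926.22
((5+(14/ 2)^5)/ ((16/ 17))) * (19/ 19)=71451/ 4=17862.75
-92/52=-23/13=-1.77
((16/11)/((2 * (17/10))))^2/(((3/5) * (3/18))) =64000/34969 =1.83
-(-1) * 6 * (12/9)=8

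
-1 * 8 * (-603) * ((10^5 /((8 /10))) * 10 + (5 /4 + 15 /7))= 42210114570 /7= 6030016367.14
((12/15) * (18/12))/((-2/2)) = -6/5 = -1.20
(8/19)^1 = 8/19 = 0.42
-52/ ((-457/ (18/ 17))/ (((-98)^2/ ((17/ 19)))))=170797536/ 132073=1293.21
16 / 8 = 2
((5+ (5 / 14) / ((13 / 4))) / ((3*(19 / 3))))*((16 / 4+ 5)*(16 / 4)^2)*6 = 232.37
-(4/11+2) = -26/11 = -2.36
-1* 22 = -22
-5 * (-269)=1345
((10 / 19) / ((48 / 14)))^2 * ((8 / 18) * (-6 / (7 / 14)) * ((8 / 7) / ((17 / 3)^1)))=-1400 / 55233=-0.03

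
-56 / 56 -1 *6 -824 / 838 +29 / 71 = -225344 / 29749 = -7.57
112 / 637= 16 / 91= 0.18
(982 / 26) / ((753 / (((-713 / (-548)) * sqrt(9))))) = 350083 / 1788124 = 0.20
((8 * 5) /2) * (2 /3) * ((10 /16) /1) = 25 /3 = 8.33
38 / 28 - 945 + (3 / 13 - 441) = -251963 / 182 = -1384.41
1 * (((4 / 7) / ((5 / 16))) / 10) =32 / 175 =0.18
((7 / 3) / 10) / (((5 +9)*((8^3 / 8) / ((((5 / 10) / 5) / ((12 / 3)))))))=1 / 153600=0.00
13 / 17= 0.76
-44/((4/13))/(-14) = 143/14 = 10.21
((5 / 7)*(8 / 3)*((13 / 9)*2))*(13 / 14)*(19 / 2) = 48.54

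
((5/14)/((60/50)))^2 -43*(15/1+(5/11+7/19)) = -1003239631/1474704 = -680.30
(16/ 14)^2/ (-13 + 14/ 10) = -160/ 1421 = -0.11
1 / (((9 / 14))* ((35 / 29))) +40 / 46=2234 / 1035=2.16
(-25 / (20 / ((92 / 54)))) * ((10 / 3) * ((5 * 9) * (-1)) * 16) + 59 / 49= 2254531 / 441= 5112.32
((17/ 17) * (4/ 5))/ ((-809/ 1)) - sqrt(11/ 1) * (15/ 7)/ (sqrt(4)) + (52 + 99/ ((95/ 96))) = 2337024/ 15371 - 15 * sqrt(11)/ 14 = 148.49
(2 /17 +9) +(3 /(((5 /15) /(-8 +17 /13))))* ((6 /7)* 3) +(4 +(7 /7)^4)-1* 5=-225493 /1547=-145.76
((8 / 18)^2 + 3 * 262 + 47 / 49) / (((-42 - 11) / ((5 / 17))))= -15621125 / 3576069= -4.37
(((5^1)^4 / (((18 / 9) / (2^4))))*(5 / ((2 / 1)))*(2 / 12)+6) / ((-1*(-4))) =1567 / 3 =522.33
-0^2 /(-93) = 0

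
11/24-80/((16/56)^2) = -23509/24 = -979.54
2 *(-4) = -8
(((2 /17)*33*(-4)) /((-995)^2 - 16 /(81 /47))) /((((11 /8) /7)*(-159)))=36288 /72252336973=0.00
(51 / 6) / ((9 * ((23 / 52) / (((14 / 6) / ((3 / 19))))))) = 31.55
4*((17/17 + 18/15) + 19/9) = 776/45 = 17.24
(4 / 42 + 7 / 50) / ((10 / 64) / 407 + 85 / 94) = 3978832 / 15301125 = 0.26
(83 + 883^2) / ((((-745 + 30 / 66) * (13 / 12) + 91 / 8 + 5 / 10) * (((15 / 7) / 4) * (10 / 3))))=-960679104 / 1748375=-549.47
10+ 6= 16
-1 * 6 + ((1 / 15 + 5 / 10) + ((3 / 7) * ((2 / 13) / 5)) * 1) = -14797 / 2730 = -5.42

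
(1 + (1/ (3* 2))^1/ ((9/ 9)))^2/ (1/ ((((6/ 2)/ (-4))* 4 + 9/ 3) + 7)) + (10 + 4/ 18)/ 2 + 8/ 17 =15.11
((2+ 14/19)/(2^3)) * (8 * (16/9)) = 832/171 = 4.87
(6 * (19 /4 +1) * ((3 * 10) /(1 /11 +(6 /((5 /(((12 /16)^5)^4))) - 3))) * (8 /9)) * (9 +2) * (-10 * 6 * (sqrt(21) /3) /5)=1223976344040243200 * sqrt(21) /87845866336847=63850.06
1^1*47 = 47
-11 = -11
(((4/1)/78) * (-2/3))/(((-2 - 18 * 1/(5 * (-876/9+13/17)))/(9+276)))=2339375/471237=4.96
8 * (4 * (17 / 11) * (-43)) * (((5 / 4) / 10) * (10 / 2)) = -1329.09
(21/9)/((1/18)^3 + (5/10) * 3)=13608/8749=1.56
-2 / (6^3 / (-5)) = 5 / 108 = 0.05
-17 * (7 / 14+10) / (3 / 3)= -357 / 2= -178.50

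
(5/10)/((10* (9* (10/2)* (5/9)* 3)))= 1/1500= 0.00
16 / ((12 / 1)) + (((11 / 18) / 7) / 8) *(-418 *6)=-729 / 28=-26.04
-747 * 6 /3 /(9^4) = -166 /729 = -0.23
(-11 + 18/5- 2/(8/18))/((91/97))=-1649/130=-12.68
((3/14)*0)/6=0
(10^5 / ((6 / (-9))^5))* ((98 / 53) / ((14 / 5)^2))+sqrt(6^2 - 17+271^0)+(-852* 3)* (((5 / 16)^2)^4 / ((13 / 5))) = -132498129506484375 / 739808116736+2* sqrt(5) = -179093.49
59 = 59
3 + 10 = 13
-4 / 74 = -0.05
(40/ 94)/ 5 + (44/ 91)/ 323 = 119640/ 1381471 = 0.09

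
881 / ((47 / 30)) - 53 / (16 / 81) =221109 / 752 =294.03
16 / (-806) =-0.02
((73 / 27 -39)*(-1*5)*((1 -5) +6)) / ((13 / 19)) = 186200 / 351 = 530.48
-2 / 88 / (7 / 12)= -3 / 77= -0.04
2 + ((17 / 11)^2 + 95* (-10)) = -114419 / 121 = -945.61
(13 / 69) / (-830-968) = -13 / 124062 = -0.00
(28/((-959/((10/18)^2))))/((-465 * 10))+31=31992653/1032021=31.00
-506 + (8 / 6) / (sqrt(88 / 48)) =-506 + 4*sqrt(66) / 33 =-505.02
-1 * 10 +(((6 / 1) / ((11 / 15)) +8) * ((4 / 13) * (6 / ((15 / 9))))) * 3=31298 / 715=43.77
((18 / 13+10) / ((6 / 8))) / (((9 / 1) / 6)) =1184 / 117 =10.12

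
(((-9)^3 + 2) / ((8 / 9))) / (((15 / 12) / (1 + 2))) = -19629 / 10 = -1962.90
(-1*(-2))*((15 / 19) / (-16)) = -15 / 152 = -0.10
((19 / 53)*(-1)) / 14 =-19 / 742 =-0.03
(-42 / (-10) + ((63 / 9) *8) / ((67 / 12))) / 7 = 2.03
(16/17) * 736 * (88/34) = 518144/289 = 1792.89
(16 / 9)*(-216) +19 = -365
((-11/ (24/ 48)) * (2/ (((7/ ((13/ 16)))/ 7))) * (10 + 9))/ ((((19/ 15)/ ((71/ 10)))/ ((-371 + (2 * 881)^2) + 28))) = -94553904159/ 8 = -11819238019.88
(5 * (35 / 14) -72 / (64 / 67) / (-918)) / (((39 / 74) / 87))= 11016491 / 5304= 2077.02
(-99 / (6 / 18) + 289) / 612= -2 / 153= -0.01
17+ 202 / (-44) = 273 / 22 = 12.41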